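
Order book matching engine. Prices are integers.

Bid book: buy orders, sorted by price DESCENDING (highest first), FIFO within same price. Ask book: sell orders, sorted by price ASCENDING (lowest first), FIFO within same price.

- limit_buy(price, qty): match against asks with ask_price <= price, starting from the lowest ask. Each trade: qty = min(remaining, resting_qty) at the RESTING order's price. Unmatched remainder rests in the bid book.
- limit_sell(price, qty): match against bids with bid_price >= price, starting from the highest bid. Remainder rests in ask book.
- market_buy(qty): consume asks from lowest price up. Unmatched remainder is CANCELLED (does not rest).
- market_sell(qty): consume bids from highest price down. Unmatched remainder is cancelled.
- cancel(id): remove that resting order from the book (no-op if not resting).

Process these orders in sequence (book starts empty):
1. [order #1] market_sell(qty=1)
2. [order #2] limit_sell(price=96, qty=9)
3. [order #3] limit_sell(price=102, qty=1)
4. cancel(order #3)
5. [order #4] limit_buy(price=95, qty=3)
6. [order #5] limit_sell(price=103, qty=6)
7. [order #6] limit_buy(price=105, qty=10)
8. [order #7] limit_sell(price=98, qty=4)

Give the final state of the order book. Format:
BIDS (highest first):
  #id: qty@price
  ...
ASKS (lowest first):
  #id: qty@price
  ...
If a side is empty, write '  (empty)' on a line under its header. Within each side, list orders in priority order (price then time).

Answer: BIDS (highest first):
  #4: 3@95
ASKS (lowest first):
  #7: 4@98
  #5: 5@103

Derivation:
After op 1 [order #1] market_sell(qty=1): fills=none; bids=[-] asks=[-]
After op 2 [order #2] limit_sell(price=96, qty=9): fills=none; bids=[-] asks=[#2:9@96]
After op 3 [order #3] limit_sell(price=102, qty=1): fills=none; bids=[-] asks=[#2:9@96 #3:1@102]
After op 4 cancel(order #3): fills=none; bids=[-] asks=[#2:9@96]
After op 5 [order #4] limit_buy(price=95, qty=3): fills=none; bids=[#4:3@95] asks=[#2:9@96]
After op 6 [order #5] limit_sell(price=103, qty=6): fills=none; bids=[#4:3@95] asks=[#2:9@96 #5:6@103]
After op 7 [order #6] limit_buy(price=105, qty=10): fills=#6x#2:9@96 #6x#5:1@103; bids=[#4:3@95] asks=[#5:5@103]
After op 8 [order #7] limit_sell(price=98, qty=4): fills=none; bids=[#4:3@95] asks=[#7:4@98 #5:5@103]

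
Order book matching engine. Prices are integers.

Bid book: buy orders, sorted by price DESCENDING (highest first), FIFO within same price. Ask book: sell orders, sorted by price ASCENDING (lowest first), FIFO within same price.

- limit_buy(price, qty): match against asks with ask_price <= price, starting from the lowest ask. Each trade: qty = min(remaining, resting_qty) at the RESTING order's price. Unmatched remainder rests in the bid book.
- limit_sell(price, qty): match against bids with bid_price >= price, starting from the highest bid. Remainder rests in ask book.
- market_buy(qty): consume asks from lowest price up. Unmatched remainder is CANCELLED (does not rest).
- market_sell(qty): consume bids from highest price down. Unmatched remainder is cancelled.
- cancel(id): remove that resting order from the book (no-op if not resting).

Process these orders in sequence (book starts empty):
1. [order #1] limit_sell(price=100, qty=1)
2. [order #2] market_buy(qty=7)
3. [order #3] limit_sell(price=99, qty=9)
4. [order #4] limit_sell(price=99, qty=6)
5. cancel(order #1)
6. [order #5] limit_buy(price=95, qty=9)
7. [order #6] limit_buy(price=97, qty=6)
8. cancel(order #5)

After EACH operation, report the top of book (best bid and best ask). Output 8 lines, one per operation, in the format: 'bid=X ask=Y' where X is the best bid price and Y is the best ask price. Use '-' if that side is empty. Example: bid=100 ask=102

Answer: bid=- ask=100
bid=- ask=-
bid=- ask=99
bid=- ask=99
bid=- ask=99
bid=95 ask=99
bid=97 ask=99
bid=97 ask=99

Derivation:
After op 1 [order #1] limit_sell(price=100, qty=1): fills=none; bids=[-] asks=[#1:1@100]
After op 2 [order #2] market_buy(qty=7): fills=#2x#1:1@100; bids=[-] asks=[-]
After op 3 [order #3] limit_sell(price=99, qty=9): fills=none; bids=[-] asks=[#3:9@99]
After op 4 [order #4] limit_sell(price=99, qty=6): fills=none; bids=[-] asks=[#3:9@99 #4:6@99]
After op 5 cancel(order #1): fills=none; bids=[-] asks=[#3:9@99 #4:6@99]
After op 6 [order #5] limit_buy(price=95, qty=9): fills=none; bids=[#5:9@95] asks=[#3:9@99 #4:6@99]
After op 7 [order #6] limit_buy(price=97, qty=6): fills=none; bids=[#6:6@97 #5:9@95] asks=[#3:9@99 #4:6@99]
After op 8 cancel(order #5): fills=none; bids=[#6:6@97] asks=[#3:9@99 #4:6@99]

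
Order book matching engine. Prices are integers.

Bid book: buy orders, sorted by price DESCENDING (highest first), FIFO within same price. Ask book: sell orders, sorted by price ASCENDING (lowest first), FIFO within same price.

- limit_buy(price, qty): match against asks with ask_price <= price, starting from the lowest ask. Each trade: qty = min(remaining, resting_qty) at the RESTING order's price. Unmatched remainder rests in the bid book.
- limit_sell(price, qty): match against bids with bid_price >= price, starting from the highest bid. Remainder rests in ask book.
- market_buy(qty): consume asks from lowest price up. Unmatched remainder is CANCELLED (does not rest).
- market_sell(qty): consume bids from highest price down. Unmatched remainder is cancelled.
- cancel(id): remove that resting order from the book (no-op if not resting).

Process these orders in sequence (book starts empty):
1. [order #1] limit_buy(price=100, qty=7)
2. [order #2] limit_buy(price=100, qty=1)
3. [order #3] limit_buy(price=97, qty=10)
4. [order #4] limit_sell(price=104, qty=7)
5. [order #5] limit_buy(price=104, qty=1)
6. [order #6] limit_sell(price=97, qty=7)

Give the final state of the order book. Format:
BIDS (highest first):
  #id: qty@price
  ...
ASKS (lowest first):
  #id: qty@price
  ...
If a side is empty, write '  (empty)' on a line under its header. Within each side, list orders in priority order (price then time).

After op 1 [order #1] limit_buy(price=100, qty=7): fills=none; bids=[#1:7@100] asks=[-]
After op 2 [order #2] limit_buy(price=100, qty=1): fills=none; bids=[#1:7@100 #2:1@100] asks=[-]
After op 3 [order #3] limit_buy(price=97, qty=10): fills=none; bids=[#1:7@100 #2:1@100 #3:10@97] asks=[-]
After op 4 [order #4] limit_sell(price=104, qty=7): fills=none; bids=[#1:7@100 #2:1@100 #3:10@97] asks=[#4:7@104]
After op 5 [order #5] limit_buy(price=104, qty=1): fills=#5x#4:1@104; bids=[#1:7@100 #2:1@100 #3:10@97] asks=[#4:6@104]
After op 6 [order #6] limit_sell(price=97, qty=7): fills=#1x#6:7@100; bids=[#2:1@100 #3:10@97] asks=[#4:6@104]

Answer: BIDS (highest first):
  #2: 1@100
  #3: 10@97
ASKS (lowest first):
  #4: 6@104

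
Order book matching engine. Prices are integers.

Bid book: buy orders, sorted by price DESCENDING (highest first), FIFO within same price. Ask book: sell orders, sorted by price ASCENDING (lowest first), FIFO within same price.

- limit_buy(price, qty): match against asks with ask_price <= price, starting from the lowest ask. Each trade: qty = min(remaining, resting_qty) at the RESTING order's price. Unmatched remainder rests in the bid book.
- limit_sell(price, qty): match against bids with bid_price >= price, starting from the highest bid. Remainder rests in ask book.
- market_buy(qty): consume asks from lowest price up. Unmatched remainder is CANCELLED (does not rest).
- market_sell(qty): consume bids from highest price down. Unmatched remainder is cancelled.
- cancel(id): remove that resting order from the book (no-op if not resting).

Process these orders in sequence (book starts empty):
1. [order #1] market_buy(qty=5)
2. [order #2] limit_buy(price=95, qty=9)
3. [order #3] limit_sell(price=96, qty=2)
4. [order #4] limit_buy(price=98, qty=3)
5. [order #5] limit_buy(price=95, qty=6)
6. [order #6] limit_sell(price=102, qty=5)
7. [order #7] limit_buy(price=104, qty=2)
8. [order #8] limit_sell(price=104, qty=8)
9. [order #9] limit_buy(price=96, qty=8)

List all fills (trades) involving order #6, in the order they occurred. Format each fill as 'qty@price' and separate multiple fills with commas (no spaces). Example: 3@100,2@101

Answer: 2@102

Derivation:
After op 1 [order #1] market_buy(qty=5): fills=none; bids=[-] asks=[-]
After op 2 [order #2] limit_buy(price=95, qty=9): fills=none; bids=[#2:9@95] asks=[-]
After op 3 [order #3] limit_sell(price=96, qty=2): fills=none; bids=[#2:9@95] asks=[#3:2@96]
After op 4 [order #4] limit_buy(price=98, qty=3): fills=#4x#3:2@96; bids=[#4:1@98 #2:9@95] asks=[-]
After op 5 [order #5] limit_buy(price=95, qty=6): fills=none; bids=[#4:1@98 #2:9@95 #5:6@95] asks=[-]
After op 6 [order #6] limit_sell(price=102, qty=5): fills=none; bids=[#4:1@98 #2:9@95 #5:6@95] asks=[#6:5@102]
After op 7 [order #7] limit_buy(price=104, qty=2): fills=#7x#6:2@102; bids=[#4:1@98 #2:9@95 #5:6@95] asks=[#6:3@102]
After op 8 [order #8] limit_sell(price=104, qty=8): fills=none; bids=[#4:1@98 #2:9@95 #5:6@95] asks=[#6:3@102 #8:8@104]
After op 9 [order #9] limit_buy(price=96, qty=8): fills=none; bids=[#4:1@98 #9:8@96 #2:9@95 #5:6@95] asks=[#6:3@102 #8:8@104]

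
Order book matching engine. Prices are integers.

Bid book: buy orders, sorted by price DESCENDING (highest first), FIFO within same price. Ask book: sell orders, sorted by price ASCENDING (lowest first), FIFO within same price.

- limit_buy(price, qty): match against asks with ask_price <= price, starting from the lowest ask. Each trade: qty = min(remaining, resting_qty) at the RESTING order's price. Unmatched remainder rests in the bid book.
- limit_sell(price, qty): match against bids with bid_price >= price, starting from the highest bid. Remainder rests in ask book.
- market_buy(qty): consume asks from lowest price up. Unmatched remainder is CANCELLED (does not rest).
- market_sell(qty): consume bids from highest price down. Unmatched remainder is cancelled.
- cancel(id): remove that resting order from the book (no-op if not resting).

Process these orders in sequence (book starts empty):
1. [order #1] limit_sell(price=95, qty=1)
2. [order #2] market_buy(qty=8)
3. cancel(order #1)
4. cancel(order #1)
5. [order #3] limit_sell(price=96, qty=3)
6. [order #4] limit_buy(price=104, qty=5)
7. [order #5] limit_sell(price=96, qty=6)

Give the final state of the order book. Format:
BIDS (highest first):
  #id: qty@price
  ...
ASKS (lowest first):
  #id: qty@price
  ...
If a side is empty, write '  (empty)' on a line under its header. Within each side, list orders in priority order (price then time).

Answer: BIDS (highest first):
  (empty)
ASKS (lowest first):
  #5: 4@96

Derivation:
After op 1 [order #1] limit_sell(price=95, qty=1): fills=none; bids=[-] asks=[#1:1@95]
After op 2 [order #2] market_buy(qty=8): fills=#2x#1:1@95; bids=[-] asks=[-]
After op 3 cancel(order #1): fills=none; bids=[-] asks=[-]
After op 4 cancel(order #1): fills=none; bids=[-] asks=[-]
After op 5 [order #3] limit_sell(price=96, qty=3): fills=none; bids=[-] asks=[#3:3@96]
After op 6 [order #4] limit_buy(price=104, qty=5): fills=#4x#3:3@96; bids=[#4:2@104] asks=[-]
After op 7 [order #5] limit_sell(price=96, qty=6): fills=#4x#5:2@104; bids=[-] asks=[#5:4@96]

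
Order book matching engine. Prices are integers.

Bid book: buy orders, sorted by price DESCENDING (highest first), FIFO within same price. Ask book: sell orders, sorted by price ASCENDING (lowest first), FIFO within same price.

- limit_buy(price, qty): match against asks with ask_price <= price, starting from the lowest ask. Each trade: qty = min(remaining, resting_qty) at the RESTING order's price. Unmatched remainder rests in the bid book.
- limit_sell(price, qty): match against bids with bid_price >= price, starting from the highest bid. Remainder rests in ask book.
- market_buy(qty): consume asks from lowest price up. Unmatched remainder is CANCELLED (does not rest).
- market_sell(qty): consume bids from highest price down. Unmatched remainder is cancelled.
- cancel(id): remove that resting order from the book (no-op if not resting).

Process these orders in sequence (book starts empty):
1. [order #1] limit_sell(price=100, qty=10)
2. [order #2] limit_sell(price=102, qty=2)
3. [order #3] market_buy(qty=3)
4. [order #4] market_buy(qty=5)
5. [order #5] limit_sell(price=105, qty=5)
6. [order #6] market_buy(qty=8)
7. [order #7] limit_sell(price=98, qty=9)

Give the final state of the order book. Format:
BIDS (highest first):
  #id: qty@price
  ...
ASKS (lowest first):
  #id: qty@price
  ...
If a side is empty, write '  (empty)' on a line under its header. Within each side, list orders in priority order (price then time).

After op 1 [order #1] limit_sell(price=100, qty=10): fills=none; bids=[-] asks=[#1:10@100]
After op 2 [order #2] limit_sell(price=102, qty=2): fills=none; bids=[-] asks=[#1:10@100 #2:2@102]
After op 3 [order #3] market_buy(qty=3): fills=#3x#1:3@100; bids=[-] asks=[#1:7@100 #2:2@102]
After op 4 [order #4] market_buy(qty=5): fills=#4x#1:5@100; bids=[-] asks=[#1:2@100 #2:2@102]
After op 5 [order #5] limit_sell(price=105, qty=5): fills=none; bids=[-] asks=[#1:2@100 #2:2@102 #5:5@105]
After op 6 [order #6] market_buy(qty=8): fills=#6x#1:2@100 #6x#2:2@102 #6x#5:4@105; bids=[-] asks=[#5:1@105]
After op 7 [order #7] limit_sell(price=98, qty=9): fills=none; bids=[-] asks=[#7:9@98 #5:1@105]

Answer: BIDS (highest first):
  (empty)
ASKS (lowest first):
  #7: 9@98
  #5: 1@105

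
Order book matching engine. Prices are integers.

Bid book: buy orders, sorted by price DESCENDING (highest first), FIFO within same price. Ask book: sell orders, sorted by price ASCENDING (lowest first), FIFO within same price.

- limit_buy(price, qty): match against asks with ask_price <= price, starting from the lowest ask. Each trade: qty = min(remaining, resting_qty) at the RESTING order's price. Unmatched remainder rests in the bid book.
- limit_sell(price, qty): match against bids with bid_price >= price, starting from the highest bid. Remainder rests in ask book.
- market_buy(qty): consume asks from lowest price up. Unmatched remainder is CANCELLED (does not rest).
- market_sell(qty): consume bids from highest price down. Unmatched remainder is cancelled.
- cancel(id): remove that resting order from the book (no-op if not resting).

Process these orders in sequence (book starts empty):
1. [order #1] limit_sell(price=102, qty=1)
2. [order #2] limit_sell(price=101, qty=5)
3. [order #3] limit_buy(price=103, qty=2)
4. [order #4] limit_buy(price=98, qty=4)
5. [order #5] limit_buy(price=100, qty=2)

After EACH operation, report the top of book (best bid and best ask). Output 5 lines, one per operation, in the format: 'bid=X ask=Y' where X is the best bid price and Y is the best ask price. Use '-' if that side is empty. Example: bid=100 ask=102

After op 1 [order #1] limit_sell(price=102, qty=1): fills=none; bids=[-] asks=[#1:1@102]
After op 2 [order #2] limit_sell(price=101, qty=5): fills=none; bids=[-] asks=[#2:5@101 #1:1@102]
After op 3 [order #3] limit_buy(price=103, qty=2): fills=#3x#2:2@101; bids=[-] asks=[#2:3@101 #1:1@102]
After op 4 [order #4] limit_buy(price=98, qty=4): fills=none; bids=[#4:4@98] asks=[#2:3@101 #1:1@102]
After op 5 [order #5] limit_buy(price=100, qty=2): fills=none; bids=[#5:2@100 #4:4@98] asks=[#2:3@101 #1:1@102]

Answer: bid=- ask=102
bid=- ask=101
bid=- ask=101
bid=98 ask=101
bid=100 ask=101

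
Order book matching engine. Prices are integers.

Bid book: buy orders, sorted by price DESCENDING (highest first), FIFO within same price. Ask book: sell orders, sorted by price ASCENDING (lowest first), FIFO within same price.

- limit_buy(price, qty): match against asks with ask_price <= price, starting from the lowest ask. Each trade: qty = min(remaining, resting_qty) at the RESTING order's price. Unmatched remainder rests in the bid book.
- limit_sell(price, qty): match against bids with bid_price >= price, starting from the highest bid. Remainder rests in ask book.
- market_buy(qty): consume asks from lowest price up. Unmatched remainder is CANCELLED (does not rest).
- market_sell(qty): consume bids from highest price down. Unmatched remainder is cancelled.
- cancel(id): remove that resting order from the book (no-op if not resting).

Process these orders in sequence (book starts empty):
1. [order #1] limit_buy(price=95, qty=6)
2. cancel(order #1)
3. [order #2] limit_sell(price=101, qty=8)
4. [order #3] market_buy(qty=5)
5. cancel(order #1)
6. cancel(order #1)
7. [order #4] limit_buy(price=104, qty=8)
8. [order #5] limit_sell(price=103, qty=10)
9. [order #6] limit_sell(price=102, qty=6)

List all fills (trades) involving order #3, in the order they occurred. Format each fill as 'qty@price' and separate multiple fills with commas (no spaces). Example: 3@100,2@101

After op 1 [order #1] limit_buy(price=95, qty=6): fills=none; bids=[#1:6@95] asks=[-]
After op 2 cancel(order #1): fills=none; bids=[-] asks=[-]
After op 3 [order #2] limit_sell(price=101, qty=8): fills=none; bids=[-] asks=[#2:8@101]
After op 4 [order #3] market_buy(qty=5): fills=#3x#2:5@101; bids=[-] asks=[#2:3@101]
After op 5 cancel(order #1): fills=none; bids=[-] asks=[#2:3@101]
After op 6 cancel(order #1): fills=none; bids=[-] asks=[#2:3@101]
After op 7 [order #4] limit_buy(price=104, qty=8): fills=#4x#2:3@101; bids=[#4:5@104] asks=[-]
After op 8 [order #5] limit_sell(price=103, qty=10): fills=#4x#5:5@104; bids=[-] asks=[#5:5@103]
After op 9 [order #6] limit_sell(price=102, qty=6): fills=none; bids=[-] asks=[#6:6@102 #5:5@103]

Answer: 5@101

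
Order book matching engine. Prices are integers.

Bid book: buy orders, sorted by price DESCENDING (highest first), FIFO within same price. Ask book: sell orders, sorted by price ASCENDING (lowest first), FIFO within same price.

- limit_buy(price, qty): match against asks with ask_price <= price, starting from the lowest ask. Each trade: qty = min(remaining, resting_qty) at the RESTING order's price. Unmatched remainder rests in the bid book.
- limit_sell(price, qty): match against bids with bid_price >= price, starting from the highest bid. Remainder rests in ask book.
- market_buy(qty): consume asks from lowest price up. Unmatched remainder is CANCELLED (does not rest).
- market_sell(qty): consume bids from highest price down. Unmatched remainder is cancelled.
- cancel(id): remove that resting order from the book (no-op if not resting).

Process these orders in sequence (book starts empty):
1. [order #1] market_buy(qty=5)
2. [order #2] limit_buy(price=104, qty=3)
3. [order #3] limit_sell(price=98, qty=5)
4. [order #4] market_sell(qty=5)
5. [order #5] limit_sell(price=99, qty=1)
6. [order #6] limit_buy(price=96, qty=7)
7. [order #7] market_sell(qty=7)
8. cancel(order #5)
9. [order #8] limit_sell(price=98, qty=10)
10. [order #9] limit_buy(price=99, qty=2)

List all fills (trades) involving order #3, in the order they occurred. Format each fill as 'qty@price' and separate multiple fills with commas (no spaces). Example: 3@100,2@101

Answer: 3@104,2@98

Derivation:
After op 1 [order #1] market_buy(qty=5): fills=none; bids=[-] asks=[-]
After op 2 [order #2] limit_buy(price=104, qty=3): fills=none; bids=[#2:3@104] asks=[-]
After op 3 [order #3] limit_sell(price=98, qty=5): fills=#2x#3:3@104; bids=[-] asks=[#3:2@98]
After op 4 [order #4] market_sell(qty=5): fills=none; bids=[-] asks=[#3:2@98]
After op 5 [order #5] limit_sell(price=99, qty=1): fills=none; bids=[-] asks=[#3:2@98 #5:1@99]
After op 6 [order #6] limit_buy(price=96, qty=7): fills=none; bids=[#6:7@96] asks=[#3:2@98 #5:1@99]
After op 7 [order #7] market_sell(qty=7): fills=#6x#7:7@96; bids=[-] asks=[#3:2@98 #5:1@99]
After op 8 cancel(order #5): fills=none; bids=[-] asks=[#3:2@98]
After op 9 [order #8] limit_sell(price=98, qty=10): fills=none; bids=[-] asks=[#3:2@98 #8:10@98]
After op 10 [order #9] limit_buy(price=99, qty=2): fills=#9x#3:2@98; bids=[-] asks=[#8:10@98]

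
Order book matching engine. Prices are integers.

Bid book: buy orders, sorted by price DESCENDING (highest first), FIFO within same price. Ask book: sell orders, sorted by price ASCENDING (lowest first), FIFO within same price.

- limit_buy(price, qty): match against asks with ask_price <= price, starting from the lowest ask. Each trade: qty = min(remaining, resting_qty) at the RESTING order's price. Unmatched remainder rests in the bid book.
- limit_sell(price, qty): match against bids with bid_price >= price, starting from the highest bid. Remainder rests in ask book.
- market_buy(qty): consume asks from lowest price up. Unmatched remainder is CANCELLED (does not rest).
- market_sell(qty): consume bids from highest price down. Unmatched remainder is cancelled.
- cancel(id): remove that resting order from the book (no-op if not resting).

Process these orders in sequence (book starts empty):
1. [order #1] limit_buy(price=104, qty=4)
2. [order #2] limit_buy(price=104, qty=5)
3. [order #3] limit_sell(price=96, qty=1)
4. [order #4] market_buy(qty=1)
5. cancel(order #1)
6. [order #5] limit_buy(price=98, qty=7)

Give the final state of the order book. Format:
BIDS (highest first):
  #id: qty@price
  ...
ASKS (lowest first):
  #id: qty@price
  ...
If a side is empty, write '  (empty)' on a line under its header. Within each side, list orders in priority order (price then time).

Answer: BIDS (highest first):
  #2: 5@104
  #5: 7@98
ASKS (lowest first):
  (empty)

Derivation:
After op 1 [order #1] limit_buy(price=104, qty=4): fills=none; bids=[#1:4@104] asks=[-]
After op 2 [order #2] limit_buy(price=104, qty=5): fills=none; bids=[#1:4@104 #2:5@104] asks=[-]
After op 3 [order #3] limit_sell(price=96, qty=1): fills=#1x#3:1@104; bids=[#1:3@104 #2:5@104] asks=[-]
After op 4 [order #4] market_buy(qty=1): fills=none; bids=[#1:3@104 #2:5@104] asks=[-]
After op 5 cancel(order #1): fills=none; bids=[#2:5@104] asks=[-]
After op 6 [order #5] limit_buy(price=98, qty=7): fills=none; bids=[#2:5@104 #5:7@98] asks=[-]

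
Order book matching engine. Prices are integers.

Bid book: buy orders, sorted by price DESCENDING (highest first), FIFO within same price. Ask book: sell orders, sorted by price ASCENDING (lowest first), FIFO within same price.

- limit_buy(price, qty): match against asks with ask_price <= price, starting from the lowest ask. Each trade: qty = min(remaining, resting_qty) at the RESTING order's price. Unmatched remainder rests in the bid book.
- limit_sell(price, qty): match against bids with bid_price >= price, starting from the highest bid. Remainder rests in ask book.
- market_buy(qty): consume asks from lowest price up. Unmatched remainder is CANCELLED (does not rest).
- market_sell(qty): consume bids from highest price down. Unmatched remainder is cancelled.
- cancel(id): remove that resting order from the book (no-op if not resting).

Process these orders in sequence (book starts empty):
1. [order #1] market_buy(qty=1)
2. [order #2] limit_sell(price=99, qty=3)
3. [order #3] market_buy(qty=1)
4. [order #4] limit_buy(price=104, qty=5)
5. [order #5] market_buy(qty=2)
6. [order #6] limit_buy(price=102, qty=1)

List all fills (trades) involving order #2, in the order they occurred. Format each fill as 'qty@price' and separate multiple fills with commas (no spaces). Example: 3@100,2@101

After op 1 [order #1] market_buy(qty=1): fills=none; bids=[-] asks=[-]
After op 2 [order #2] limit_sell(price=99, qty=3): fills=none; bids=[-] asks=[#2:3@99]
After op 3 [order #3] market_buy(qty=1): fills=#3x#2:1@99; bids=[-] asks=[#2:2@99]
After op 4 [order #4] limit_buy(price=104, qty=5): fills=#4x#2:2@99; bids=[#4:3@104] asks=[-]
After op 5 [order #5] market_buy(qty=2): fills=none; bids=[#4:3@104] asks=[-]
After op 6 [order #6] limit_buy(price=102, qty=1): fills=none; bids=[#4:3@104 #6:1@102] asks=[-]

Answer: 1@99,2@99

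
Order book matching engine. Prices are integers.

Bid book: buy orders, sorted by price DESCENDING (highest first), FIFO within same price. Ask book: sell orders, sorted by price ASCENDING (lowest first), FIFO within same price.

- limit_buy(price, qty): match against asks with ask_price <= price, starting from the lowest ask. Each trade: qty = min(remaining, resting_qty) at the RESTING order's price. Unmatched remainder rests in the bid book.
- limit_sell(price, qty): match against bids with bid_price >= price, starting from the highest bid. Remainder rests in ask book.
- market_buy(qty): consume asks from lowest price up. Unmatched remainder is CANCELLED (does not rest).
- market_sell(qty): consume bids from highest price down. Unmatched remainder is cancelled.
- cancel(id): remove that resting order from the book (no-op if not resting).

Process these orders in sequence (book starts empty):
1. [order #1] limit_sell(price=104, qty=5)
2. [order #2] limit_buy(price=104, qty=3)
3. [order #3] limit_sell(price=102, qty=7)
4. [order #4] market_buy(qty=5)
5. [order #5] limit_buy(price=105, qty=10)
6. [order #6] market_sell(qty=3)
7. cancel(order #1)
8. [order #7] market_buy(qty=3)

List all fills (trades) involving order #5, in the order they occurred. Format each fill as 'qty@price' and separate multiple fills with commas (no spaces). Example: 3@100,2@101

After op 1 [order #1] limit_sell(price=104, qty=5): fills=none; bids=[-] asks=[#1:5@104]
After op 2 [order #2] limit_buy(price=104, qty=3): fills=#2x#1:3@104; bids=[-] asks=[#1:2@104]
After op 3 [order #3] limit_sell(price=102, qty=7): fills=none; bids=[-] asks=[#3:7@102 #1:2@104]
After op 4 [order #4] market_buy(qty=5): fills=#4x#3:5@102; bids=[-] asks=[#3:2@102 #1:2@104]
After op 5 [order #5] limit_buy(price=105, qty=10): fills=#5x#3:2@102 #5x#1:2@104; bids=[#5:6@105] asks=[-]
After op 6 [order #6] market_sell(qty=3): fills=#5x#6:3@105; bids=[#5:3@105] asks=[-]
After op 7 cancel(order #1): fills=none; bids=[#5:3@105] asks=[-]
After op 8 [order #7] market_buy(qty=3): fills=none; bids=[#5:3@105] asks=[-]

Answer: 2@102,2@104,3@105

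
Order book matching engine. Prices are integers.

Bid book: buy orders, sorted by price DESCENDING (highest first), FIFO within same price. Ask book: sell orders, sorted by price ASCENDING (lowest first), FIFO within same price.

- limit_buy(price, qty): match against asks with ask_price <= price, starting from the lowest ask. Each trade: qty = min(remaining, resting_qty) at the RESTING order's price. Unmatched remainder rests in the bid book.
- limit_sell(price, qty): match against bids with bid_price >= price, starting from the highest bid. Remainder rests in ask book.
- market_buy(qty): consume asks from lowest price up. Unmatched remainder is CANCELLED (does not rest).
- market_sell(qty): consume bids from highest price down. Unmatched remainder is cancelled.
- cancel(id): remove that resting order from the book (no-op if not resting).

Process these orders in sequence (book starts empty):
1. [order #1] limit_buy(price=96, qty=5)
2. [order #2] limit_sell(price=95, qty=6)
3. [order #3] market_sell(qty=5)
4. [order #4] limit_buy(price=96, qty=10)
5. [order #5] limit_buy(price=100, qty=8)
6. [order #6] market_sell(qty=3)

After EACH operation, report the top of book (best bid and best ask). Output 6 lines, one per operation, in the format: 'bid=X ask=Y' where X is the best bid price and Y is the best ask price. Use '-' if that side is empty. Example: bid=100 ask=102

Answer: bid=96 ask=-
bid=- ask=95
bid=- ask=95
bid=96 ask=-
bid=100 ask=-
bid=100 ask=-

Derivation:
After op 1 [order #1] limit_buy(price=96, qty=5): fills=none; bids=[#1:5@96] asks=[-]
After op 2 [order #2] limit_sell(price=95, qty=6): fills=#1x#2:5@96; bids=[-] asks=[#2:1@95]
After op 3 [order #3] market_sell(qty=5): fills=none; bids=[-] asks=[#2:1@95]
After op 4 [order #4] limit_buy(price=96, qty=10): fills=#4x#2:1@95; bids=[#4:9@96] asks=[-]
After op 5 [order #5] limit_buy(price=100, qty=8): fills=none; bids=[#5:8@100 #4:9@96] asks=[-]
After op 6 [order #6] market_sell(qty=3): fills=#5x#6:3@100; bids=[#5:5@100 #4:9@96] asks=[-]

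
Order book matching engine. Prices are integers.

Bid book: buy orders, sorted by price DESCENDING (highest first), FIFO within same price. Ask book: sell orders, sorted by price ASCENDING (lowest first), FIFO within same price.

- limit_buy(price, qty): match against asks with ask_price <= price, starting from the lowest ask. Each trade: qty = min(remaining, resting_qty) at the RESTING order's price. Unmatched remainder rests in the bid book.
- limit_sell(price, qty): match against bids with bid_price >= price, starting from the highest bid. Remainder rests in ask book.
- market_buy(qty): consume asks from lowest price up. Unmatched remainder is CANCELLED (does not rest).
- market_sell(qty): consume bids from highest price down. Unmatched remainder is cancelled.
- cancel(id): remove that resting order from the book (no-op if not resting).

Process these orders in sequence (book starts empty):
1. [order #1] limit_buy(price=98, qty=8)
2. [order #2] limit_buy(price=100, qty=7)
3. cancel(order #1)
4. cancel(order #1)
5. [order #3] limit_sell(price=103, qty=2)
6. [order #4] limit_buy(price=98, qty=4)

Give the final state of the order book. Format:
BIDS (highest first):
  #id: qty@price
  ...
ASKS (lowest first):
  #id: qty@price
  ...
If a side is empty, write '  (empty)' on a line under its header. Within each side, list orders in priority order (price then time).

Answer: BIDS (highest first):
  #2: 7@100
  #4: 4@98
ASKS (lowest first):
  #3: 2@103

Derivation:
After op 1 [order #1] limit_buy(price=98, qty=8): fills=none; bids=[#1:8@98] asks=[-]
After op 2 [order #2] limit_buy(price=100, qty=7): fills=none; bids=[#2:7@100 #1:8@98] asks=[-]
After op 3 cancel(order #1): fills=none; bids=[#2:7@100] asks=[-]
After op 4 cancel(order #1): fills=none; bids=[#2:7@100] asks=[-]
After op 5 [order #3] limit_sell(price=103, qty=2): fills=none; bids=[#2:7@100] asks=[#3:2@103]
After op 6 [order #4] limit_buy(price=98, qty=4): fills=none; bids=[#2:7@100 #4:4@98] asks=[#3:2@103]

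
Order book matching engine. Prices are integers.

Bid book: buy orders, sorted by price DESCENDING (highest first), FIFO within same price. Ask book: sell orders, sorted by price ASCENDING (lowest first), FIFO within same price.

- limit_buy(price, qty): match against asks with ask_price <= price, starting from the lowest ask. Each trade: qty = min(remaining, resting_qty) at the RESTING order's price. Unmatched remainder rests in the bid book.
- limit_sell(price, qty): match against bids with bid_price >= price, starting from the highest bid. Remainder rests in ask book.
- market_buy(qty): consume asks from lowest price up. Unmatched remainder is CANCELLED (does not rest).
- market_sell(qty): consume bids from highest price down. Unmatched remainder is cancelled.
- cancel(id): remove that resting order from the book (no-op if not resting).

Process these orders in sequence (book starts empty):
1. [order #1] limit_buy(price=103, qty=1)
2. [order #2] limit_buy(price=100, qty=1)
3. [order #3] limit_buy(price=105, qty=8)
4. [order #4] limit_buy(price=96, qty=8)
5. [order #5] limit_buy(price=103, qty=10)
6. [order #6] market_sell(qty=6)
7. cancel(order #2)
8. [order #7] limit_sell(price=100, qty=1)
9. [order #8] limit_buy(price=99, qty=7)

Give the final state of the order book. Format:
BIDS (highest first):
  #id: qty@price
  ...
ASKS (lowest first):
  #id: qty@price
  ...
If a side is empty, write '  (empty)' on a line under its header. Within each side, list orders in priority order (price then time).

Answer: BIDS (highest first):
  #3: 1@105
  #1: 1@103
  #5: 10@103
  #8: 7@99
  #4: 8@96
ASKS (lowest first):
  (empty)

Derivation:
After op 1 [order #1] limit_buy(price=103, qty=1): fills=none; bids=[#1:1@103] asks=[-]
After op 2 [order #2] limit_buy(price=100, qty=1): fills=none; bids=[#1:1@103 #2:1@100] asks=[-]
After op 3 [order #3] limit_buy(price=105, qty=8): fills=none; bids=[#3:8@105 #1:1@103 #2:1@100] asks=[-]
After op 4 [order #4] limit_buy(price=96, qty=8): fills=none; bids=[#3:8@105 #1:1@103 #2:1@100 #4:8@96] asks=[-]
After op 5 [order #5] limit_buy(price=103, qty=10): fills=none; bids=[#3:8@105 #1:1@103 #5:10@103 #2:1@100 #4:8@96] asks=[-]
After op 6 [order #6] market_sell(qty=6): fills=#3x#6:6@105; bids=[#3:2@105 #1:1@103 #5:10@103 #2:1@100 #4:8@96] asks=[-]
After op 7 cancel(order #2): fills=none; bids=[#3:2@105 #1:1@103 #5:10@103 #4:8@96] asks=[-]
After op 8 [order #7] limit_sell(price=100, qty=1): fills=#3x#7:1@105; bids=[#3:1@105 #1:1@103 #5:10@103 #4:8@96] asks=[-]
After op 9 [order #8] limit_buy(price=99, qty=7): fills=none; bids=[#3:1@105 #1:1@103 #5:10@103 #8:7@99 #4:8@96] asks=[-]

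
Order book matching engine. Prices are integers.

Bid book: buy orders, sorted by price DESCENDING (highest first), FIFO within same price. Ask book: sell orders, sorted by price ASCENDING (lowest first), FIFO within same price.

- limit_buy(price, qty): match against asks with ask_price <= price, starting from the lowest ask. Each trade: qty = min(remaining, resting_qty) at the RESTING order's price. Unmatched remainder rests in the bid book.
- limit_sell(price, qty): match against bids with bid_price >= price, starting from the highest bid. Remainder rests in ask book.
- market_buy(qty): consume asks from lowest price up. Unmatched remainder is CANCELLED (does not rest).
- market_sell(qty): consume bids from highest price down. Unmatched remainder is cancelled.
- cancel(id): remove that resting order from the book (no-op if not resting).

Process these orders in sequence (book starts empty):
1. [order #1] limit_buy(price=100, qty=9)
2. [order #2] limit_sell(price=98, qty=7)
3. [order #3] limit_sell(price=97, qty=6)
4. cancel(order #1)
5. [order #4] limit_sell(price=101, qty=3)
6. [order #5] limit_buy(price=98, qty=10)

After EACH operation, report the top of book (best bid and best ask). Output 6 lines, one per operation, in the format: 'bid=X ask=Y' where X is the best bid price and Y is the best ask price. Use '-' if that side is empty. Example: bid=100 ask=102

After op 1 [order #1] limit_buy(price=100, qty=9): fills=none; bids=[#1:9@100] asks=[-]
After op 2 [order #2] limit_sell(price=98, qty=7): fills=#1x#2:7@100; bids=[#1:2@100] asks=[-]
After op 3 [order #3] limit_sell(price=97, qty=6): fills=#1x#3:2@100; bids=[-] asks=[#3:4@97]
After op 4 cancel(order #1): fills=none; bids=[-] asks=[#3:4@97]
After op 5 [order #4] limit_sell(price=101, qty=3): fills=none; bids=[-] asks=[#3:4@97 #4:3@101]
After op 6 [order #5] limit_buy(price=98, qty=10): fills=#5x#3:4@97; bids=[#5:6@98] asks=[#4:3@101]

Answer: bid=100 ask=-
bid=100 ask=-
bid=- ask=97
bid=- ask=97
bid=- ask=97
bid=98 ask=101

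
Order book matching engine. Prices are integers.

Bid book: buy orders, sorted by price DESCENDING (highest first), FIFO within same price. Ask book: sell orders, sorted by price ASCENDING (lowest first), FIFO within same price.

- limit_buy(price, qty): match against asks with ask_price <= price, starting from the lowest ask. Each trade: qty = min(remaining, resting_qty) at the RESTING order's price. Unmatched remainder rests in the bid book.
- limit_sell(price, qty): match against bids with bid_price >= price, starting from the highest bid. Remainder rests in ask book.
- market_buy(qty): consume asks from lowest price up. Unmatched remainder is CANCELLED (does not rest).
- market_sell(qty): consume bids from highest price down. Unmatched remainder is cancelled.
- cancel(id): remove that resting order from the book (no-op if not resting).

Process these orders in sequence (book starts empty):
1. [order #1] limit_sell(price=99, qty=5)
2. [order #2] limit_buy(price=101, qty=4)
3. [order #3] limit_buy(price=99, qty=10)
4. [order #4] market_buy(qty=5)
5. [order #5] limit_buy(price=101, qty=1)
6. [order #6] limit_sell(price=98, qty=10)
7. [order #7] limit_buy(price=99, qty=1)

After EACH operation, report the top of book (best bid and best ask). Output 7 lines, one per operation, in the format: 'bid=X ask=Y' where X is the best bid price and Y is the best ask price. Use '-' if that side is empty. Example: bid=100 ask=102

After op 1 [order #1] limit_sell(price=99, qty=5): fills=none; bids=[-] asks=[#1:5@99]
After op 2 [order #2] limit_buy(price=101, qty=4): fills=#2x#1:4@99; bids=[-] asks=[#1:1@99]
After op 3 [order #3] limit_buy(price=99, qty=10): fills=#3x#1:1@99; bids=[#3:9@99] asks=[-]
After op 4 [order #4] market_buy(qty=5): fills=none; bids=[#3:9@99] asks=[-]
After op 5 [order #5] limit_buy(price=101, qty=1): fills=none; bids=[#5:1@101 #3:9@99] asks=[-]
After op 6 [order #6] limit_sell(price=98, qty=10): fills=#5x#6:1@101 #3x#6:9@99; bids=[-] asks=[-]
After op 7 [order #7] limit_buy(price=99, qty=1): fills=none; bids=[#7:1@99] asks=[-]

Answer: bid=- ask=99
bid=- ask=99
bid=99 ask=-
bid=99 ask=-
bid=101 ask=-
bid=- ask=-
bid=99 ask=-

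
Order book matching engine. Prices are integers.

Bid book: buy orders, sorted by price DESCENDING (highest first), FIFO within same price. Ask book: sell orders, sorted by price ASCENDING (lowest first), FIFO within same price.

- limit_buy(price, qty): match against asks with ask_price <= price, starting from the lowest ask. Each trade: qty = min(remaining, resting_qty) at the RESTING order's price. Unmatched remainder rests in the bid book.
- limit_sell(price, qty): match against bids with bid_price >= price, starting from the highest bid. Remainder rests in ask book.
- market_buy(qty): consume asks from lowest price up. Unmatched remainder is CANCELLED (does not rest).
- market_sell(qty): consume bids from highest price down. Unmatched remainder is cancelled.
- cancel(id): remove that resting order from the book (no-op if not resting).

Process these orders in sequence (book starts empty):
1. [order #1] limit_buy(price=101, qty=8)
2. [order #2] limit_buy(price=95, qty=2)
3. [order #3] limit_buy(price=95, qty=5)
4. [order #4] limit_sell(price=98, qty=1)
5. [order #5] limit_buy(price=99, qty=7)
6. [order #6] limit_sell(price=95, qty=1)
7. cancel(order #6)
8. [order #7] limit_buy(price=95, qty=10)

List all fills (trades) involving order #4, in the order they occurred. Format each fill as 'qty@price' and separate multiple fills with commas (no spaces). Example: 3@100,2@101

After op 1 [order #1] limit_buy(price=101, qty=8): fills=none; bids=[#1:8@101] asks=[-]
After op 2 [order #2] limit_buy(price=95, qty=2): fills=none; bids=[#1:8@101 #2:2@95] asks=[-]
After op 3 [order #3] limit_buy(price=95, qty=5): fills=none; bids=[#1:8@101 #2:2@95 #3:5@95] asks=[-]
After op 4 [order #4] limit_sell(price=98, qty=1): fills=#1x#4:1@101; bids=[#1:7@101 #2:2@95 #3:5@95] asks=[-]
After op 5 [order #5] limit_buy(price=99, qty=7): fills=none; bids=[#1:7@101 #5:7@99 #2:2@95 #3:5@95] asks=[-]
After op 6 [order #6] limit_sell(price=95, qty=1): fills=#1x#6:1@101; bids=[#1:6@101 #5:7@99 #2:2@95 #3:5@95] asks=[-]
After op 7 cancel(order #6): fills=none; bids=[#1:6@101 #5:7@99 #2:2@95 #3:5@95] asks=[-]
After op 8 [order #7] limit_buy(price=95, qty=10): fills=none; bids=[#1:6@101 #5:7@99 #2:2@95 #3:5@95 #7:10@95] asks=[-]

Answer: 1@101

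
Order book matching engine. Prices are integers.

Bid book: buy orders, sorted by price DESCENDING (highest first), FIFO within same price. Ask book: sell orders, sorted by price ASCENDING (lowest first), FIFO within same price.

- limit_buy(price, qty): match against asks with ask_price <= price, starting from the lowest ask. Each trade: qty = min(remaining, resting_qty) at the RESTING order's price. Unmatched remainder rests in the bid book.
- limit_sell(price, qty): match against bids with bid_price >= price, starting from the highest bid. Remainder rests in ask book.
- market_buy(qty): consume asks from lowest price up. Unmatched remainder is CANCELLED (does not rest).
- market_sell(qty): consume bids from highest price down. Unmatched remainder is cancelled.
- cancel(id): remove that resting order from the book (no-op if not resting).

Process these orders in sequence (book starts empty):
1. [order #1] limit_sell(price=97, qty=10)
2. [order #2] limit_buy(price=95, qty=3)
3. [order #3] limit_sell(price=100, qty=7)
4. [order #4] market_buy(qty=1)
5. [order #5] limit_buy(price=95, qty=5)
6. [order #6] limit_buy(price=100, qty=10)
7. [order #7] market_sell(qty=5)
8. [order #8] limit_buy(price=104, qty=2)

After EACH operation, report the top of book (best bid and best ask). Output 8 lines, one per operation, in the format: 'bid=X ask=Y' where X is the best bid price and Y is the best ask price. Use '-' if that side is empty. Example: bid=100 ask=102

Answer: bid=- ask=97
bid=95 ask=97
bid=95 ask=97
bid=95 ask=97
bid=95 ask=97
bid=95 ask=100
bid=95 ask=100
bid=95 ask=100

Derivation:
After op 1 [order #1] limit_sell(price=97, qty=10): fills=none; bids=[-] asks=[#1:10@97]
After op 2 [order #2] limit_buy(price=95, qty=3): fills=none; bids=[#2:3@95] asks=[#1:10@97]
After op 3 [order #3] limit_sell(price=100, qty=7): fills=none; bids=[#2:3@95] asks=[#1:10@97 #3:7@100]
After op 4 [order #4] market_buy(qty=1): fills=#4x#1:1@97; bids=[#2:3@95] asks=[#1:9@97 #3:7@100]
After op 5 [order #5] limit_buy(price=95, qty=5): fills=none; bids=[#2:3@95 #5:5@95] asks=[#1:9@97 #3:7@100]
After op 6 [order #6] limit_buy(price=100, qty=10): fills=#6x#1:9@97 #6x#3:1@100; bids=[#2:3@95 #5:5@95] asks=[#3:6@100]
After op 7 [order #7] market_sell(qty=5): fills=#2x#7:3@95 #5x#7:2@95; bids=[#5:3@95] asks=[#3:6@100]
After op 8 [order #8] limit_buy(price=104, qty=2): fills=#8x#3:2@100; bids=[#5:3@95] asks=[#3:4@100]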